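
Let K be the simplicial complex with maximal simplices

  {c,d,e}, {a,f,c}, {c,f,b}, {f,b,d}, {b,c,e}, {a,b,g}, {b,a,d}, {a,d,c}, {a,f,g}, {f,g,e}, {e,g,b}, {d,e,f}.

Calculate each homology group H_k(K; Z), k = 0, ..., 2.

We work with the vertex ordering a < b < c < d < e < f < g. The simplices of K, each written with vertices in increasing order, are:

  0-simplices (7): a, b, c, d, e, f, g
  1-simplices (18): ab, ac, ad, af, ag, bc, bd, be, bf, bg, cd, ce, cf, de, df, ef, eg, fg
  2-simplices (12): abd, abg, acd, acf, afg, bce, bcf, bdf, beg, cde, def, efg

giving chain groups C_0 ≅ Z^7, C_1 ≅ Z^18, C_2 ≅ Z^12.

∂_1: C_1 → C_0 sends each edge [p,q] (with p < q) to q − p. For instance
  ∂cf = f − c.
This gives a 7×18 integer matrix of rank 6; reducing to Smith normal form yields diagonal entries (1,1,1,1,1,1).

∂_2: C_2 → C_1 sends each 2-simplex [p,q,r] to [q,r] − [p,r] + [p,q]. For instance
  ∂acf = cf − af + ac,
  ∂beg = eg − bg + be.
As a 18×12 matrix over Z this has rank 12, with invariant factors (1,1,1,1,1,1,1,1,1,1,1,2).

Now H_k = ker ∂_k / im ∂_{k+1}, so:

  H_0: rank C_0 − rank ∂_1 = 7 − 6 = 1, and the invariant factors of ∂_1 are all 1, so H_0 = Z.
  H_1: rank ker ∂_1 − rank ∂_2 = (18 − 6) − 12 = 0, and ∂_2 has invariant factor 2 > 1, so H_1 = Z/2.
  H_2: rank ker ∂_2 − rank ∂_3 = (12 − 12) − 0 = 0, and there is no ∂_3, so H_2 = 0.

H_0 = Z,  H_1 = Z/2,  H_2 = 0.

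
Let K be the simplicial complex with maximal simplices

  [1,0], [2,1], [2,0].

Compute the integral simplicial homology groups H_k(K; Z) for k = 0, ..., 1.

Take the total order 0 < 1 < 2 on the vertex set. Then K (dimension 1) consists of the simplices:

  0-simplices (3): [0], [1], [2]
  1-simplices (3): [0,1], [0,2], [1,2]

so the chain groups are C_0 ≅ Z^3, C_1 ≅ Z^3.

Boundary ∂_1: C_1 → C_0 sends each edge [p,q] (with p < q) to q − p.
This gives a 3×3 integer matrix of rank 2; reducing to Smith normal form yields diagonal entries (1,1).

Now H_k = ker ∂_k / im ∂_{k+1}, so:

  H_0: rank C_0 − rank ∂_1 = 3 − 2 = 1, and the invariant factors of ∂_1 are all 1, so H_0 ≅ Z.
  H_1: rank ker ∂_1 − rank ∂_2 = (3 − 2) − 0 = 1, and there is no ∂_2, so H_1 ≅ Z.

(K is a triangulation of the circle S^1.)

H_0 = Z,  H_1 = Z.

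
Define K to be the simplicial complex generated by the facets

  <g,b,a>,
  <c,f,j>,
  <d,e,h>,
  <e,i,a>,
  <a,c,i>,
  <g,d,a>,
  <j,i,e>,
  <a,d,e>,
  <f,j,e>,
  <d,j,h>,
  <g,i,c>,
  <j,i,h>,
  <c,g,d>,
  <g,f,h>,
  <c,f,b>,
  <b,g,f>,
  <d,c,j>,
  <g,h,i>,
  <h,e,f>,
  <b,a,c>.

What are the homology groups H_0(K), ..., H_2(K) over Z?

Take the total order a < b < c < d < e < f < g < h < i < j on the vertex set. Then K (dimension 2) consists of the simplices:

  0-simplices (10): a, b, c, d, e, f, g, h, i, j
  1-simplices (30): ab, ac, ad, ae, ag, ai, bc, bf, bg, cd, cf, cg, ci, cj, de, dg, dh, dj, ef, eh, ei, ej, fg, fh, fj, gh, gi, hi, hj, ij
  2-simplices (20): abc, abg, aci, ade, adg, aei, bcf, bfg, cdg, cdj, cfj, cgi, deh, dhj, efh, efj, eij, fgh, ghi, hij

so the chain groups are C_0 ≅ Z^10, C_1 ≅ Z^30, C_2 ≅ Z^20.

∂_1: C_1 → C_0 is given by ∂[p,q] = [q] − [p]. For instance
  ∂ij = j − i.
As a 10×30 matrix over Z this has rank 9, with invariant factors (1,1,1,1,1,1,1,1,1).

The boundary map ∂_2: C_2 → C_1 sends each 2-simplex [p,q,r] to [q,r] − [p,r] + [p,q]. For instance
  ∂aei = ei − ai + ae,
  ∂bfg = fg − bg + bf.
The 30×20 boundary matrix has rank 20 and Smith normal form diag(1,1,1,1,1,1,1,1,1,1,1,1,1,1,1,1,1,1,1,2).

Computing H_k = (kernel of ∂_k) / (image of ∂_{k+1}):

  H_0: rank C_0 − rank ∂_1 = 10 − 9 = 1, and the invariant factors of ∂_1 are all 1, so H_0 = Z.
  H_1: rank ker ∂_1 − rank ∂_2 = (30 − 9) − 20 = 1, and ∂_2 has invariant factor 2 > 1, so H_1 = Z ⊕ Z/2Z.
  H_2: rank ker ∂_2 − rank ∂_3 = (20 − 20) − 0 = 0, and there is no ∂_3, so H_2 = 0.

As a check, the Euler characteristic is 10 − 30 + 20 = 0, which agrees with 1 − 1 + 0 = 0.

H_0 ≅ Z,  H_1 ≅ Z ⊕ Z/2Z,  H_2 = 0.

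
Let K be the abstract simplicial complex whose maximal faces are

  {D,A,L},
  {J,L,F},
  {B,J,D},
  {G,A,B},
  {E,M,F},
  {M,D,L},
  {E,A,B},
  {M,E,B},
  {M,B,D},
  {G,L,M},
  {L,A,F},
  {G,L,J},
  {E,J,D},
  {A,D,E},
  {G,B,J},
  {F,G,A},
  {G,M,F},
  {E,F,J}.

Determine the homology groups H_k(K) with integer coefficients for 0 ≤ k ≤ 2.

H_0 ≅ Z,  H_1 ≅ Z × Z/2,  H_2 = 0.

Fix the vertex order A < B < D < E < F < G < J < L < M and write every simplex with vertices in increasing order. Then dim K = 2 and the simplices of K are:

  0-simplices (9): A, B, D, E, F, G, J, L, M
  1-simplices (27): AB, AD, AE, AF, AG, AL, BD, BE, BG, BJ, BM, DE, DJ, DL, DM, EF, EJ, EM, FG, FJ, FL, FM, GJ, GL, GM, JL, LM
  2-simplices (18): ABE, ABG, ADE, ADL, AFG, AFL, BDJ, BDM, BEM, BGJ, DEJ, DLM, EFJ, EFM, FGM, FJL, GJL, GLM

Hence C_0 ≅ Z^9, C_1 ≅ Z^27, C_2 ≅ Z^18.

The boundary map ∂_1: C_1 → C_0 is given by ∂[p,q] = [q] − [p].
As a 9×27 matrix over Z this has rank 8, with invariant factors (1,1,1,1,1,1,1,1).

∂_2: C_2 → C_1 sends each 2-simplex [p,q,r] to [q,r] − [p,r] + [p,q]. For instance
  ∂ABE = BE − AE + AB,
  ∂ABG = BG − AG + AB.
As a 27×18 matrix over Z this has rank 18, with invariant factors (1,1,1,1,1,1,1,1,1,1,1,1,1,1,1,1,1,2).

From H_k ≅ ker(∂_k) / im(∂_{k+1}) we obtain:

  H_0: rank C_0 − rank ∂_1 = 9 − 8 = 1, and the invariant factors of ∂_1 are all 1, so H_0 = Z.
  H_1: rank ker ∂_1 − rank ∂_2 = (27 − 8) − 18 = 1, and ∂_2 has invariant factor 2 > 1, so H_1 = Z × Z/2.
  H_2: rank ker ∂_2 − rank ∂_3 = (18 − 18) − 0 = 0, and there is no ∂_3, so H_2 = 0.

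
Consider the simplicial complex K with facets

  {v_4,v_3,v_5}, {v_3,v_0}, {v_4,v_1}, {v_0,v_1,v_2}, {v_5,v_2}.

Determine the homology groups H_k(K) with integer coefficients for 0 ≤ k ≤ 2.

Order the vertices as v_0 < v_1 < v_2 < v_3 < v_4 < v_5. Listing each simplex with vertices in this order, K has dimension 2 with simplices:

  0-simplices (6): [v_0], [v_1], [v_2], [v_3], [v_4], [v_5]
  1-simplices (9): [v_0,v_1], [v_0,v_2], [v_0,v_3], [v_1,v_2], [v_1,v_4], [v_2,v_5], [v_3,v_4], [v_3,v_5], [v_4,v_5]
  2-simplices (2): [v_0,v_1,v_2], [v_3,v_4,v_5]

giving chain groups C_0 ≅ Z^6, C_1 ≅ Z^9, C_2 ≅ Z^2.

The boundary map ∂_1: C_1 → C_0 sends each edge [p,q] (with p < q) to q − p. For instance
  ∂[v_3,v_5] = [v_5] − [v_3].
This gives a 6×9 integer matrix of rank 5; reducing to Smith normal form yields diagonal entries (1,1,1,1,1).

∂_2: C_2 → C_1 maps a triangle to the signed sum of its edges. For instance
  ∂[v_0,v_1,v_2] = [v_1,v_2] − [v_0,v_2] + [v_0,v_1],
  ∂[v_3,v_4,v_5] = [v_4,v_5] − [v_3,v_5] + [v_3,v_4].
As a 9×2 matrix over Z this has rank 2, with invariant factors (1,1).

Now H_k = ker ∂_k / im ∂_{k+1}, so:

  H_0: rank C_0 − rank ∂_1 = 6 − 5 = 1, and the invariant factors of ∂_1 are all 1, so H_0 = Z.
  H_1: rank ker ∂_1 − rank ∂_2 = (9 − 5) − 2 = 2, and the invariant factors of ∂_2 are all 1, so H_1 = Z^2.
  H_2: rank ker ∂_2 − rank ∂_3 = (2 − 2) − 0 = 0, and there is no ∂_3, so H_2 = 0.

H_0 = Z,  H_1 = Z^2,  H_2 = 0.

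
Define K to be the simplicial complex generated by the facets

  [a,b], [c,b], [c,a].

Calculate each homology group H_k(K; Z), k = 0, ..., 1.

H_0 ≅ Z,  H_1 ≅ Z.

K has 3 vertices, 3 edges.
rank ∂_0 = 0, rank ∂_1 = 2 ⇒ b_0 = 3 − 0 − 2 = 1; all invariant factors of ∂_1 are 1 so no torsion. So H_0 = Z.
rank ∂_1 = 2, rank ∂_2 = 0 ⇒ b_1 = 3 − 2 − 0 = 1. So H_1 = Z.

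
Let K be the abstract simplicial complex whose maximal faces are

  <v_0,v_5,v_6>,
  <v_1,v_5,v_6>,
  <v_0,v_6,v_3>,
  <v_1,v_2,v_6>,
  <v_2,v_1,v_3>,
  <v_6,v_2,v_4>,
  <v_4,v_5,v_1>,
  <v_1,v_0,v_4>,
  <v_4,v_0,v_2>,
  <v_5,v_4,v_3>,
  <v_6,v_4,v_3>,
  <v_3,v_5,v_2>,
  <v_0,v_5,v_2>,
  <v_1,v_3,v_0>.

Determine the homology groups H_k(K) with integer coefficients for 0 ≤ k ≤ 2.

Take the total order v_0 < v_1 < v_2 < v_3 < v_4 < v_5 < v_6 on the vertex set. Then K (dimension 2) consists of the simplices:

  0-simplices (7): [v_0], [v_1], [v_2], [v_3], [v_4], [v_5], [v_6]
  1-simplices (21): (21 of them)
  2-simplices (14): (14 of them)

giving chain groups C_0 ≅ Z^7, C_1 ≅ Z^21, C_2 ≅ Z^14.

The boundary map ∂_1: C_1 → C_0 sends each edge [p,q] (with p < q) to q − p. For instance
  ∂[v_5,v_6] = [v_6] − [v_5].
The 7×21 boundary matrix has rank 6 and Smith normal form diag(1,1,1,1,1,1).

∂_2: C_2 → C_1 sends each 2-simplex [p,q,r] to [q,r] − [p,r] + [p,q]. For instance
  ∂[v_0,v_2,v_5] = [v_2,v_5] − [v_0,v_5] + [v_0,v_2],
  ∂[v_3,v_4,v_5] = [v_4,v_5] − [v_3,v_5] + [v_3,v_4].
This gives a 21×14 integer matrix of rank 13; reducing to Smith normal form yields diagonal entries (1,1,1,1,1,1,1,1,1,1,1,1,1).

Reading off H_k = ker ∂_k / im ∂_{k+1}:

  H_0: rank C_0 − rank ∂_1 = 7 − 6 = 1, and the invariant factors of ∂_1 are all 1, so H_0 ≅ Z.
  H_1: rank ker ∂_1 − rank ∂_2 = (21 − 6) − 13 = 2, and the invariant factors of ∂_2 are all 1, so H_1 ≅ Z^2.
  H_2: rank ker ∂_2 − rank ∂_3 = (14 − 13) − 0 = 1, and there is no ∂_3, so H_2 ≅ Z.

H_0 = Z,  H_1 = Z^2,  H_2 = Z.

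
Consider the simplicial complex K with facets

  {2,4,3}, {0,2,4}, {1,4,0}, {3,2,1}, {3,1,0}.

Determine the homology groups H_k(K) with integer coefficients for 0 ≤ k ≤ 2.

H_0 ≅ Z,  H_1 ≅ Z,  H_2 = 0.

Fix the vertex order 0 < 1 < 2 < 3 < 4 and write every simplex with vertices in increasing order. Then dim K = 2 and the simplices of K are:

  0-simplices (5): [0], [1], [2], [3], [4]
  1-simplices (10): [0,1], [0,2], [0,3], [0,4], [1,2], [1,3], [1,4], [2,3], [2,4], [3,4]
  2-simplices (5): [0,1,3], [0,1,4], [0,2,4], [1,2,3], [2,3,4]

so the chain groups are C_0 ≅ Z^5, C_1 ≅ Z^10, C_2 ≅ Z^5.

The boundary map ∂_1: C_1 → C_0 sends each edge [p,q] (with p < q) to q − p.
This gives a 5×10 integer matrix of rank 4; reducing to Smith normal form yields diagonal entries (1,1,1,1).

Boundary ∂_2: C_2 → C_1 acts by ∂[p,q,r] = [q,r] − [p,r] + [p,q]. For instance
  ∂[2,3,4] = [3,4] − [2,4] + [2,3],
  ∂[1,2,3] = [2,3] − [1,3] + [1,2].
The 10×5 boundary matrix has rank 5 and Smith normal form diag(1,1,1,1,1).

Reading off H_k = ker ∂_k / im ∂_{k+1}:

  H_0: rank C_0 − rank ∂_1 = 5 − 4 = 1, and the invariant factors of ∂_1 are all 1, so H_0 = Z.
  H_1: rank ker ∂_1 − rank ∂_2 = (10 − 4) − 5 = 1, and the invariant factors of ∂_2 are all 1, so H_1 = Z.
  H_2: rank ker ∂_2 − rank ∂_3 = (5 − 5) − 0 = 0, and there is no ∂_3, so H_2 = 0.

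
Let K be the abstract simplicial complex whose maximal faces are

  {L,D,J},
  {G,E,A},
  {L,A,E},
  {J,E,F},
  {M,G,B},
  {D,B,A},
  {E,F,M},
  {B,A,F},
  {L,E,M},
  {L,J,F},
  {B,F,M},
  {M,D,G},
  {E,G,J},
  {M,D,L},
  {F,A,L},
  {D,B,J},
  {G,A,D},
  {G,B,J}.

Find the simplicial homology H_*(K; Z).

H_0 = Z,  H_1 = Z ⊕ Z/2Z,  H_2 = 0.

Take the total order A < B < D < E < F < G < J < L < M on the vertex set. Then K (dimension 2) consists of the simplices:

  0-simplices (9): A, B, D, E, F, G, J, L, M
  1-simplices (27): AB, AD, AE, AF, AG, AL, BD, BF, BG, BJ, BM, DG, DJ, DL, DM, EF, EG, EJ, EL, EM, FJ, FL, FM, GJ, GM, JL, LM
  2-simplices (18): ABD, ABF, ADG, AEG, AEL, AFL, BDJ, BFM, BGJ, BGM, DGM, DJL, DLM, EFJ, EFM, EGJ, ELM, FJL

giving chain groups C_0 ≅ Z^9, C_1 ≅ Z^27, C_2 ≅ Z^18.

Boundary ∂_1: C_1 → C_0 sends each edge [p,q] (with p < q) to q − p.
The resulting 9×27 matrix has rank 8, and its Smith normal form has invariant factors (1,1,1,1,1,1,1,1).

∂_2: C_2 → C_1 sends each 2-simplex [p,q,r] to [q,r] − [p,r] + [p,q]. For instance
  ∂DLM = LM − DM + DL,
  ∂FJL = JL − FL + FJ.
As a 27×18 matrix over Z this has rank 18, with invariant factors (1,1,1,1,1,1,1,1,1,1,1,1,1,1,1,1,1,2).

Computing H_k = (kernel of ∂_k) / (image of ∂_{k+1}):

  H_0: rank C_0 − rank ∂_1 = 9 − 8 = 1, and the invariant factors of ∂_1 are all 1, so H_0 = Z.
  H_1: rank ker ∂_1 − rank ∂_2 = (27 − 8) − 18 = 1, and ∂_2 has invariant factor 2 > 1, so H_1 = Z ⊕ Z/2Z.
  H_2: rank ker ∂_2 − rank ∂_3 = (18 − 18) − 0 = 0, and there is no ∂_3, so H_2 = 0.

As a check, the Euler characteristic is 9 − 27 + 18 = 0, which agrees with 1 − 1 + 0 = 0.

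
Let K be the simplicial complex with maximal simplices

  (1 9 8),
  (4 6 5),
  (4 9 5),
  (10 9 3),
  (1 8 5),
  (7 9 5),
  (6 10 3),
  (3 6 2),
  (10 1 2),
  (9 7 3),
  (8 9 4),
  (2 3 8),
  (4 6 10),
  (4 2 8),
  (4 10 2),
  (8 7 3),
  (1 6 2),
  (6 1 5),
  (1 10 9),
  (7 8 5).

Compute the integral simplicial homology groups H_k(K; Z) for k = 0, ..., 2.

Order the vertices as 1 < 2 < 3 < 4 < 5 < 6 < 7 < 8 < 9 < 10. Listing each simplex with vertices in this order, K has dimension 2 with simplices:

  0-simplices (10): [1], [2], [3], [4], [5], [6], [7], [8], [9], [10]
  1-simplices (30): (30 of them)
  2-simplices (20): (20 of them)

so the chain groups are C_0 ≅ Z^10, C_1 ≅ Z^30, C_2 ≅ Z^20.

∂_1: C_1 → C_0 is given by ∂[p,q] = [q] − [p]. For instance
  ∂[6,10] = [10] − [6].
The resulting 10×30 matrix has rank 9, and its Smith normal form has invariant factors (1,1,1,1,1,1,1,1,1).

The boundary map ∂_2: C_2 → C_1 sends each 2-simplex [p,q,r] to [q,r] − [p,r] + [p,q]. For instance
  ∂[4,5,6] = [5,6] − [4,6] + [4,5],
  ∂[1,8,9] = [8,9] − [1,9] + [1,8].
The 30×20 boundary matrix has rank 20 and Smith normal form diag(1,1,1,1,1,1,1,1,1,1,1,1,1,1,1,1,1,1,1,2).

Now H_k = ker ∂_k / im ∂_{k+1}, so:

  H_0: rank C_0 − rank ∂_1 = 10 − 9 = 1, and the invariant factors of ∂_1 are all 1, so H_0 ≅ Z.
  H_1: rank ker ∂_1 − rank ∂_2 = (30 − 9) − 20 = 1, and ∂_2 has invariant factor 2 > 1, so H_1 ≅ Z ⊕ Z_2.
  H_2: rank ker ∂_2 − rank ∂_3 = (20 − 20) − 0 = 0, and there is no ∂_3, so H_2 ≅ 0.

As a check, the Euler characteristic is 10 − 30 + 20 = 0, which agrees with 1 − 1 + 0 = 0.

H_0 ≅ Z,  H_1 ≅ Z ⊕ Z_2,  H_2 = 0.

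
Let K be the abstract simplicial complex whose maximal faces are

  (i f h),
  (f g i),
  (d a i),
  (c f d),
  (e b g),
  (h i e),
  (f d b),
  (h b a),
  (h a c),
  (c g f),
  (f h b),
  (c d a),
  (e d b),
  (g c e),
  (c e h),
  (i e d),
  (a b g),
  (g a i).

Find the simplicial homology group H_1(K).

Order the vertices as a < b < c < d < e < f < g < h < i. Listing each simplex with vertices in this order, K has dimension 2 with simplices:

  0-simplices (9): a, b, c, d, e, f, g, h, i
  1-simplices (27): ab, ac, ad, ag, ah, ai, bd, be, bf, bg, bh, cd, ce, cf, cg, ch, de, df, di, eg, eh, ei, fg, fh, fi, gi, hi
  2-simplices (18): abg, abh, acd, ach, adi, agi, bde, bdf, beg, bfh, cdf, ceg, ceh, cfg, dei, ehi, fgi, fhi

giving chain groups C_0 ≅ Z^9, C_1 ≅ Z^27, C_2 ≅ Z^18.

Boundary ∂_1: C_1 → C_0 maps an edge to its endpoints' difference, ∂[p,q] = q − p. For instance
  ∂ch = h − c.
As a 9×27 matrix over Z this has rank 8, with invariant factors (1,1,1,1,1,1,1,1).

∂_2: C_2 → C_1 sends each 2-simplex [p,q,r] to [q,r] − [p,r] + [p,q]. For instance
  ∂bde = de − be + bd,
  ∂fhi = hi − fi + fh.
As a 27×18 matrix over Z this has rank 17, with invariant factors (1,1,1,1,1,1,1,1,1,1,1,1,1,1,1,1,1).

Reading off H_k = ker ∂_k / im ∂_{k+1}:

  H_1: rank ker ∂_1 − rank ∂_2 = (27 − 8) − 17 = 2, and the invariant factors of ∂_2 are all 1, so H_1 ≅ Z^2.

H_1 ≅ Z^2.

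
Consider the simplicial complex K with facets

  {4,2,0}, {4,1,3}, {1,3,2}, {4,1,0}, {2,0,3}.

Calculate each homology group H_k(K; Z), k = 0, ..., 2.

K has 5 vertices, 10 edges, 5 triangles.
rank ∂_0 = 0, rank ∂_1 = 4 ⇒ b_0 = 5 − 0 − 4 = 1; all invariant factors of ∂_1 are 1 so no torsion. So H_0 = Z.
rank ∂_1 = 4, rank ∂_2 = 5 ⇒ b_1 = 10 − 4 − 5 = 1; all invariant factors of ∂_2 are 1 so no torsion. So H_1 = Z.
rank ∂_2 = 5, rank ∂_3 = 0 ⇒ b_2 = 5 − 5 − 0 = 0. So H_2 = 0.

H_0 = Z,  H_1 = Z,  H_2 = 0.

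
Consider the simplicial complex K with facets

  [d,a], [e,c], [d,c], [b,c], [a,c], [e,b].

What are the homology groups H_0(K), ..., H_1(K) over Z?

H_0 ≅ Z,  H_1 ≅ Z^2.

We work with the vertex ordering a < b < c < d < e. The simplices of K, each written with vertices in increasing order, are:

  0-simplices (5): a, b, c, d, e
  1-simplices (6): ac, ad, bc, be, cd, ce

Hence C_0 ≅ Z^5, C_1 ≅ Z^6.

∂_1: C_1 → C_0 sends each edge [p,q] (with p < q) to q − p. For instance
  ∂ce = e − c.
The 5×6 boundary matrix has rank 4 and Smith normal form diag(1,1,1,1).

Now H_k = ker ∂_k / im ∂_{k+1}, so:

  H_0: rank C_0 − rank ∂_1 = 5 − 4 = 1, and the invariant factors of ∂_1 are all 1, so H_0 = Z.
  H_1: rank ker ∂_1 − rank ∂_2 = (6 − 4) − 0 = 2, and there is no ∂_2, so H_1 = Z^2.

As a check, the Euler characteristic is 5 − 6 = -1, which agrees with 1 − 2 = -1.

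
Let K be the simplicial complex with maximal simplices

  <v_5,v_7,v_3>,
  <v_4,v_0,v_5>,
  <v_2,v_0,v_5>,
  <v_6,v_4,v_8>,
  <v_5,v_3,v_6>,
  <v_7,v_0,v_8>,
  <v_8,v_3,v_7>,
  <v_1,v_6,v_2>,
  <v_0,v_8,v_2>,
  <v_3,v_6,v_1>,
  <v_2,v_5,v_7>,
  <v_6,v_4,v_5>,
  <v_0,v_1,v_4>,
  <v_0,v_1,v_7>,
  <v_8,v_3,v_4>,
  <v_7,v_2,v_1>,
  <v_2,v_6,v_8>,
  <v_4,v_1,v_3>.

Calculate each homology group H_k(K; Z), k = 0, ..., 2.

H_0 = Z,  H_1 = Z ⊕ Z_2,  H_2 = 0.

Take the total order v_0 < v_1 < v_2 < v_3 < v_4 < v_5 < v_6 < v_7 < v_8 on the vertex set. Then K (dimension 2) consists of the simplices:

  0-simplices (9): [v_0], [v_1], [v_2], [v_3], [v_4], [v_5], [v_6], [v_7], [v_8]
  1-simplices (27): (27 of them)
  2-simplices (18): (18 of them)

Hence C_0 ≅ Z^9, C_1 ≅ Z^27, C_2 ≅ Z^18.

Boundary ∂_1: C_1 → C_0 sends each edge [p,q] (with p < q) to q − p. For instance
  ∂[v_6,v_8] = [v_8] − [v_6].
The resulting 9×27 matrix has rank 8, and its Smith normal form has invariant factors (1,1,1,1,1,1,1,1).

Boundary ∂_2: C_2 → C_1 acts by ∂[p,q,r] = [q,r] − [p,r] + [p,q]. For instance
  ∂[v_3,v_4,v_8] = [v_4,v_8] − [v_3,v_8] + [v_3,v_4],
  ∂[v_3,v_5,v_6] = [v_5,v_6] − [v_3,v_6] + [v_3,v_5].
This gives a 27×18 integer matrix of rank 18; reducing to Smith normal form yields diagonal entries (1,1,1,1,1,1,1,1,1,1,1,1,1,1,1,1,1,2).

Reading off H_k = ker ∂_k / im ∂_{k+1}:

  H_0: rank C_0 − rank ∂_1 = 9 − 8 = 1, and the invariant factors of ∂_1 are all 1, so H_0 ≅ Z.
  H_1: rank ker ∂_1 − rank ∂_2 = (27 − 8) − 18 = 1, and ∂_2 has invariant factor 2 > 1, so H_1 ≅ Z ⊕ Z_2.
  H_2: rank ker ∂_2 − rank ∂_3 = (18 − 18) − 0 = 0, and there is no ∂_3, so H_2 ≅ 0.

(K is a triangulation of the Klein bottle.)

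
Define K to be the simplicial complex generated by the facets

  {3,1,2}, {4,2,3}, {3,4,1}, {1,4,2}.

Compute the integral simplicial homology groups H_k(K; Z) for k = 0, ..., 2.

Take the total order 1 < 2 < 3 < 4 on the vertex set. Then K (dimension 2) consists of the simplices:

  0-simplices (4): [1], [2], [3], [4]
  1-simplices (6): [1,2], [1,3], [1,4], [2,3], [2,4], [3,4]
  2-simplices (4): [1,2,3], [1,2,4], [1,3,4], [2,3,4]

so the chain groups are C_0 ≅ Z^4, C_1 ≅ Z^6, C_2 ≅ Z^4.

The boundary map ∂_1: C_1 → C_0 sends each edge [p,q] (with p < q) to q − p. For instance
  ∂[1,4] = [4] − [1].
This gives a 4×6 integer matrix of rank 3; reducing to Smith normal form yields diagonal entries (1,1,1).

Boundary ∂_2: C_2 → C_1 acts by ∂[p,q,r] = [q,r] − [p,r] + [p,q]. For instance
  ∂[1,2,4] = [2,4] − [1,4] + [1,2],
  ∂[1,2,3] = [2,3] − [1,3] + [1,2].
As a 6×4 matrix over Z this has rank 3, with invariant factors (1,1,1).

From H_k ≅ ker(∂_k) / im(∂_{k+1}) we obtain:

  H_0: rank C_0 − rank ∂_1 = 4 − 3 = 1, and the invariant factors of ∂_1 are all 1, so H_0 ≅ Z.
  H_1: rank ker ∂_1 − rank ∂_2 = (6 − 3) − 3 = 0, and the invariant factors of ∂_2 are all 1, so H_1 ≅ 0.
  H_2: rank ker ∂_2 − rank ∂_3 = (4 − 3) − 0 = 1, and there is no ∂_3, so H_2 ≅ Z.

As a check, the Euler characteristic is 4 − 6 + 4 = 2, which agrees with 1 − 0 + 1 = 2.
(K is a triangulation of the 2-sphere S^2.)

H_0 ≅ Z,  H_1 = 0,  H_2 ≅ Z.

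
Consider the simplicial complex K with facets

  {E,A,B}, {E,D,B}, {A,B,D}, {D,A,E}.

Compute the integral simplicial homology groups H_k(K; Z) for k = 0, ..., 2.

Fix the vertex order A < B < D < E and write every simplex with vertices in increasing order. Then dim K = 2 and the simplices of K are:

  0-simplices (4): A, B, D, E
  1-simplices (6): AB, AD, AE, BD, BE, DE
  2-simplices (4): ABD, ABE, ADE, BDE

so the chain groups are C_0 ≅ Z^4, C_1 ≅ Z^6, C_2 ≅ Z^4.

The boundary map ∂_1: C_1 → C_0 sends each edge [p,q] (with p < q) to q − p.
The 4×6 boundary matrix has rank 3 and Smith normal form diag(1,1,1).

The boundary map ∂_2: C_2 → C_1 maps a triangle to the signed sum of its edges. For instance
  ∂ABD = BD − AD + AB,
  ∂ABE = BE − AE + AB.
The resulting 6×4 matrix has rank 3, and its Smith normal form has invariant factors (1,1,1).

Reading off H_k = ker ∂_k / im ∂_{k+1}:

  H_0: rank C_0 − rank ∂_1 = 4 − 3 = 1, and the invariant factors of ∂_1 are all 1, so H_0 ≅ Z.
  H_1: rank ker ∂_1 − rank ∂_2 = (6 − 3) − 3 = 0, and the invariant factors of ∂_2 are all 1, so H_1 ≅ 0.
  H_2: rank ker ∂_2 − rank ∂_3 = (4 − 3) − 0 = 1, and there is no ∂_3, so H_2 ≅ Z.

H_0 ≅ Z,  H_1 = 0,  H_2 ≅ Z.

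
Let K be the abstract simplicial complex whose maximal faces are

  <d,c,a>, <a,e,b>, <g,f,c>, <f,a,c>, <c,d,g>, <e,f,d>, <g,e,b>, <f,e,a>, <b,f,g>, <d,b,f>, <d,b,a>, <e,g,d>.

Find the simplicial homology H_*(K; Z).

We work with the vertex ordering a < b < c < d < e < f < g. The simplices of K, each written with vertices in increasing order, are:

  0-simplices (7): a, b, c, d, e, f, g
  1-simplices (18): ab, ac, ad, ae, af, bd, be, bf, bg, cd, cf, cg, de, df, dg, ef, eg, fg
  2-simplices (12): abd, abe, acd, acf, aef, bdf, beg, bfg, cdg, cfg, def, deg

so the chain groups are C_0 ≅ Z^7, C_1 ≅ Z^18, C_2 ≅ Z^12.

∂_1: C_1 → C_0 is given by ∂[p,q] = [q] − [p]. For instance
  ∂ac = c − a.
The resulting 7×18 matrix has rank 6, and its Smith normal form has invariant factors (1,1,1,1,1,1).

∂_2: C_2 → C_1 acts by ∂[p,q,r] = [q,r] − [p,r] + [p,q]. For instance
  ∂bfg = fg − bg + bf,
  ∂cdg = dg − cg + cd.
The 18×12 boundary matrix has rank 12 and Smith normal form diag(1,1,1,1,1,1,1,1,1,1,1,2).

Now H_k = ker ∂_k / im ∂_{k+1}, so:

  H_0: rank C_0 − rank ∂_1 = 7 − 6 = 1, and the invariant factors of ∂_1 are all 1, so H_0 = Z.
  H_1: rank ker ∂_1 − rank ∂_2 = (18 − 6) − 12 = 0, and ∂_2 has invariant factor 2 > 1, so H_1 = Z_2.
  H_2: rank ker ∂_2 − rank ∂_3 = (12 − 12) − 0 = 0, and there is no ∂_3, so H_2 = 0.

As a check, the Euler characteristic is 7 − 18 + 12 = 1, which agrees with 1 − 0 + 0 = 1.

H_0 = Z,  H_1 = Z_2,  H_2 = 0.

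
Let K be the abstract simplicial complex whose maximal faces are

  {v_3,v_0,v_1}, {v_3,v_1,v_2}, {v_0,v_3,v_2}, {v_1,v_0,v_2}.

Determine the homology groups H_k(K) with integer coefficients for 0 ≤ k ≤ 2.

H_0 = Z,  H_1 = 0,  H_2 = Z.

Order the vertices as v_0 < v_1 < v_2 < v_3. Listing each simplex with vertices in this order, K has dimension 2 with simplices:

  0-simplices (4): [v_0], [v_1], [v_2], [v_3]
  1-simplices (6): [v_0,v_1], [v_0,v_2], [v_0,v_3], [v_1,v_2], [v_1,v_3], [v_2,v_3]
  2-simplices (4): [v_0,v_1,v_2], [v_0,v_1,v_3], [v_0,v_2,v_3], [v_1,v_2,v_3]

so the chain groups are C_0 ≅ Z^4, C_1 ≅ Z^6, C_2 ≅ Z^4.

Boundary ∂_1: C_1 → C_0 maps an edge to its endpoints' difference, ∂[p,q] = q − p. For instance
  ∂[v_0,v_1] = [v_1] − [v_0].
This gives a 4×6 integer matrix of rank 3; reducing to Smith normal form yields diagonal entries (1,1,1).

Boundary ∂_2: C_2 → C_1 sends each 2-simplex [p,q,r] to [q,r] − [p,r] + [p,q]. For instance
  ∂[v_0,v_1,v_3] = [v_1,v_3] − [v_0,v_3] + [v_0,v_1],
  ∂[v_1,v_2,v_3] = [v_2,v_3] − [v_1,v_3] + [v_1,v_2].
As a 6×4 matrix over Z this has rank 3, with invariant factors (1,1,1).

Computing H_k = (kernel of ∂_k) / (image of ∂_{k+1}):

  H_0: rank C_0 − rank ∂_1 = 4 − 3 = 1, and the invariant factors of ∂_1 are all 1, so H_0 = Z.
  H_1: rank ker ∂_1 − rank ∂_2 = (6 − 3) − 3 = 0, and the invariant factors of ∂_2 are all 1, so H_1 = 0.
  H_2: rank ker ∂_2 − rank ∂_3 = (4 − 3) − 0 = 1, and there is no ∂_3, so H_2 = Z.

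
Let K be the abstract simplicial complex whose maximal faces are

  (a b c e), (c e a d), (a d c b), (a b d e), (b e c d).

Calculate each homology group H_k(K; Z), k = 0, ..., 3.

K has 5 vertices, 10 edges, 10 triangles, 5 3-simplices.
rank ∂_0 = 0, rank ∂_1 = 4 ⇒ b_0 = 5 − 0 − 4 = 1; all invariant factors of ∂_1 are 1 so no torsion. So H_0 = Z.
rank ∂_1 = 4, rank ∂_2 = 6 ⇒ b_1 = 10 − 4 − 6 = 0; all invariant factors of ∂_2 are 1 so no torsion. So H_1 = 0.
rank ∂_2 = 6, rank ∂_3 = 4 ⇒ b_2 = 10 − 6 − 4 = 0; all invariant factors of ∂_3 are 1 so no torsion. So H_2 = 0.
rank ∂_3 = 4, rank ∂_4 = 0 ⇒ b_3 = 5 − 4 − 0 = 1. So H_3 = Z.

H_0 ≅ Z,  H_1 = 0,  H_2 = 0,  H_3 ≅ Z.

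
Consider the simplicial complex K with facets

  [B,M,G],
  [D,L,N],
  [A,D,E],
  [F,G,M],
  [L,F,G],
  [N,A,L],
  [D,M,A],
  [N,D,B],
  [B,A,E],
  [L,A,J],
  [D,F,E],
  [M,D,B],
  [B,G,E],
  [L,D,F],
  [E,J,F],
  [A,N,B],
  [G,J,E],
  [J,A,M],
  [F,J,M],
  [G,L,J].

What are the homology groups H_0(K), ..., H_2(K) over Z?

Fix the vertex order A < B < D < E < F < G < J < L < M < N and write every simplex with vertices in increasing order. Then dim K = 2 and the simplices of K are:

  0-simplices (10): A, B, D, E, F, G, J, L, M, N
  1-simplices (30): AB, AD, AE, AJ, AL, AM, AN, BD, BE, BG, BM, BN, DE, DF, DL, DM, DN, EF, EG, EJ, FG, FJ, FL, FM, GJ, GL, GM, JL, JM, LN
  2-simplices (20): ABE, ABN, ADE, ADM, AJL, AJM, ALN, BDM, BDN, BEG, BGM, DEF, DFL, DLN, EFJ, EGJ, FGL, FGM, FJM, GJL

so the chain groups are C_0 ≅ Z^10, C_1 ≅ Z^30, C_2 ≅ Z^20.

Boundary ∂_1: C_1 → C_0 is given by ∂[p,q] = [q] − [p].
As a 10×30 matrix over Z this has rank 9, with invariant factors (1,1,1,1,1,1,1,1,1).

The boundary map ∂_2: C_2 → C_1 acts by ∂[p,q,r] = [q,r] − [p,r] + [p,q]. For instance
  ∂DLN = LN − DN + DL,
  ∂BEG = EG − BG + BE.
As a 30×20 matrix over Z this has rank 20, with invariant factors (1,1,1,1,1,1,1,1,1,1,1,1,1,1,1,1,1,1,1,2).

Computing H_k = (kernel of ∂_k) / (image of ∂_{k+1}):

  H_0: rank C_0 − rank ∂_1 = 10 − 9 = 1, and the invariant factors of ∂_1 are all 1, so H_0 ≅ Z.
  H_1: rank ker ∂_1 − rank ∂_2 = (30 − 9) − 20 = 1, and ∂_2 has invariant factor 2 > 1, so H_1 ≅ Z × Z/2.
  H_2: rank ker ∂_2 − rank ∂_3 = (20 − 20) − 0 = 0, and there is no ∂_3, so H_2 ≅ 0.

As a check, the Euler characteristic is 10 − 30 + 20 = 0, which agrees with 1 − 1 + 0 = 0.

H_0 = Z,  H_1 = Z × Z/2,  H_2 = 0.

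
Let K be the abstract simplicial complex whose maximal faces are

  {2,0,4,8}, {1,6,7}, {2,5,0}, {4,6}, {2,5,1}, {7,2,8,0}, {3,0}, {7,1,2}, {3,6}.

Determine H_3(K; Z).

H_3 = 0.

Take the total order 0 < 1 < 2 < 3 < 4 < 5 < 6 < 7 < 8 on the vertex set. Then K (dimension 3) consists of the simplices:

  0-simplices (9): [0], [1], [2], [3], [4], [5], [6], [7], [8]
  1-simplices (19): [0,2], [0,3], [0,4], [0,5], [0,7], [0,8], [1,2], [1,5], [1,6], [1,7], [2,4], [2,5], [2,7], [2,8], [3,6], [4,6], [4,8], [6,7], [7,8]
  2-simplices (11): [0,2,4], [0,2,5], [0,2,7], [0,2,8], [0,4,8], [0,7,8], [1,2,5], [1,2,7], [1,6,7], [2,4,8], [2,7,8]
  3-simplices (2): [0,2,4,8], [0,2,7,8]

Hence C_0 ≅ Z^9, C_1 ≅ Z^19, C_2 ≅ Z^11, C_3 ≅ Z^2.

The boundary map ∂_1: C_1 → C_0 is given by ∂[p,q] = [q] − [p].
This gives a 9×19 integer matrix of rank 8; reducing to Smith normal form yields diagonal entries (1,1,1,1,1,1,1,1).

∂_2: C_2 → C_1 sends each 2-simplex [p,q,r] to [q,r] − [p,r] + [p,q]. For instance
  ∂[0,2,5] = [2,5] − [0,5] + [0,2],
  ∂[0,2,4] = [2,4] − [0,4] + [0,2].
This gives a 19×11 integer matrix of rank 9; reducing to Smith normal form yields diagonal entries (1,1,1,1,1,1,1,1,1).

∂_3: C_3 → C_2 sends each 3-simplex σ to the alternating sum Σ_i (−1)^i (σ with its i-th vertex removed). For instance
  ∂[0,2,4,8] = [2,4,8] − [0,4,8] + [0,2,8] − [0,2,4],
  ∂[0,2,7,8] = [2,7,8] − [0,7,8] + [0,2,8] − [0,2,7].
As a 11×2 matrix over Z this has rank 2, with invariant factors (1,1).

From H_k ≅ ker(∂_k) / im(∂_{k+1}) we obtain:

  H_3: rank ker ∂_3 − rank ∂_4 = (2 − 2) − 0 = 0, and there is no ∂_4, so H_3 = 0.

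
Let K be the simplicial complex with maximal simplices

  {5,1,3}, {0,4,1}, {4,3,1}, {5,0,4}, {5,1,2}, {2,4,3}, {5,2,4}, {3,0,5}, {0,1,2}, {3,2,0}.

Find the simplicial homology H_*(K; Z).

Fix the vertex order 0 < 1 < 2 < 3 < 4 < 5 and write every simplex with vertices in increasing order. Then dim K = 2 and the simplices of K are:

  0-simplices (6): [0], [1], [2], [3], [4], [5]
  1-simplices (15): [0,1], [0,2], [0,3], [0,4], [0,5], [1,2], [1,3], [1,4], [1,5], [2,3], [2,4], [2,5], [3,4], [3,5], [4,5]
  2-simplices (10): [0,1,2], [0,1,4], [0,2,3], [0,3,5], [0,4,5], [1,2,5], [1,3,4], [1,3,5], [2,3,4], [2,4,5]

so the chain groups are C_0 ≅ Z^6, C_1 ≅ Z^15, C_2 ≅ Z^10.

The boundary map ∂_1: C_1 → C_0 is given by ∂[p,q] = [q] − [p].
As a 6×15 matrix over Z this has rank 5, with invariant factors (1,1,1,1,1).

The boundary map ∂_2: C_2 → C_1 sends each 2-simplex [p,q,r] to [q,r] − [p,r] + [p,q]. For instance
  ∂[0,1,4] = [1,4] − [0,4] + [0,1],
  ∂[2,3,4] = [3,4] − [2,4] + [2,3].
The resulting 15×10 matrix has rank 10, and its Smith normal form has invariant factors (1,1,1,1,1,1,1,1,1,2).

Computing H_k = (kernel of ∂_k) / (image of ∂_{k+1}):

  H_0: rank C_0 − rank ∂_1 = 6 − 5 = 1, and the invariant factors of ∂_1 are all 1, so H_0 ≅ Z.
  H_1: rank ker ∂_1 − rank ∂_2 = (15 − 5) − 10 = 0, and ∂_2 has invariant factor 2 > 1, so H_1 ≅ Z/2.
  H_2: rank ker ∂_2 − rank ∂_3 = (10 − 10) − 0 = 0, and there is no ∂_3, so H_2 ≅ 0.

As a check, the Euler characteristic is 6 − 15 + 10 = 1, which agrees with 1 − 0 + 0 = 1.

H_0 ≅ Z,  H_1 ≅ Z/2,  H_2 = 0.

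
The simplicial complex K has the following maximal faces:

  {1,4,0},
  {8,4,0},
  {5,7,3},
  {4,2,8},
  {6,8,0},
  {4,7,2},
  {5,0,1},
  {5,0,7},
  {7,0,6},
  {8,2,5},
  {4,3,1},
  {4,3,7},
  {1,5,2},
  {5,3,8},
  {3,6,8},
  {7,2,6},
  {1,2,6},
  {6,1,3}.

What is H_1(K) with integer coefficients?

H_1 ≅ Z^2.

Order the vertices as 0 < 1 < 2 < 3 < 4 < 5 < 6 < 7 < 8. Listing each simplex with vertices in this order, K has dimension 2 with simplices:

  0-simplices (9): [0], [1], [2], [3], [4], [5], [6], [7], [8]
  1-simplices (27): (27 of them)
  2-simplices (18): [0,1,4], [0,1,5], [0,4,8], [0,5,7], [0,6,7], [0,6,8], [1,2,5], [1,2,6], [1,3,4], [1,3,6], [2,4,7], [2,4,8], [2,5,8], [2,6,7], [3,4,7], [3,5,7], [3,5,8], [3,6,8]

Hence C_0 ≅ Z^9, C_1 ≅ Z^27, C_2 ≅ Z^18.

∂_1: C_1 → C_0 maps an edge to its endpoints' difference, ∂[p,q] = q − p. For instance
  ∂[1,2] = [2] − [1].
As a 9×27 matrix over Z this has rank 8, with invariant factors (1,1,1,1,1,1,1,1).

The boundary map ∂_2: C_2 → C_1 sends each 2-simplex [p,q,r] to [q,r] − [p,r] + [p,q]. For instance
  ∂[0,4,8] = [4,8] − [0,8] + [0,4],
  ∂[3,6,8] = [6,8] − [3,8] + [3,6].
The resulting 27×18 matrix has rank 17, and its Smith normal form has invariant factors (1,1,1,1,1,1,1,1,1,1,1,1,1,1,1,1,1).

Computing H_k = (kernel of ∂_k) / (image of ∂_{k+1}):

  H_1: rank ker ∂_1 − rank ∂_2 = (27 − 8) − 17 = 2, and the invariant factors of ∂_2 are all 1, so H_1 = Z^2.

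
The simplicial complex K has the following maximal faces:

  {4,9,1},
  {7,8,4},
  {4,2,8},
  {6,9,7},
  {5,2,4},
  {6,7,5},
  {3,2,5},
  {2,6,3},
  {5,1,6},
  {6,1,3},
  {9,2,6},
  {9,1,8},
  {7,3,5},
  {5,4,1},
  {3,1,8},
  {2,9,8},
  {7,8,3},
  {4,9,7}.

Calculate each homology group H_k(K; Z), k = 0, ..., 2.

H_0 ≅ Z,  H_1 ≅ Z ⊕ Z/2Z,  H_2 = 0.

Order the vertices as 1 < 2 < 3 < 4 < 5 < 6 < 7 < 8 < 9. Listing each simplex with vertices in this order, K has dimension 2 with simplices:

  0-simplices (9): [1], [2], [3], [4], [5], [6], [7], [8], [9]
  1-simplices (27): (27 of them)
  2-simplices (18): [1,3,6], [1,3,8], [1,4,5], [1,4,9], [1,5,6], [1,8,9], [2,3,5], [2,3,6], [2,4,5], [2,4,8], [2,6,9], [2,8,9], [3,5,7], [3,7,8], [4,7,8], [4,7,9], [5,6,7], [6,7,9]

giving chain groups C_0 ≅ Z^9, C_1 ≅ Z^27, C_2 ≅ Z^18.

∂_1: C_1 → C_0 maps an edge to its endpoints' difference, ∂[p,q] = q − p. For instance
  ∂[2,9] = [9] − [2].
As a 9×27 matrix over Z this has rank 8, with invariant factors (1,1,1,1,1,1,1,1).

∂_2: C_2 → C_1 sends each 2-simplex [p,q,r] to [q,r] − [p,r] + [p,q]. For instance
  ∂[2,4,5] = [4,5] − [2,5] + [2,4],
  ∂[2,4,8] = [4,8] − [2,8] + [2,4].
The 27×18 boundary matrix has rank 18 and Smith normal form diag(1,1,1,1,1,1,1,1,1,1,1,1,1,1,1,1,1,2).

Now H_k = ker ∂_k / im ∂_{k+1}, so:

  H_0: rank C_0 − rank ∂_1 = 9 − 8 = 1, and the invariant factors of ∂_1 are all 1, so H_0 = Z.
  H_1: rank ker ∂_1 − rank ∂_2 = (27 − 8) − 18 = 1, and ∂_2 has invariant factor 2 > 1, so H_1 = Z ⊕ Z/2Z.
  H_2: rank ker ∂_2 − rank ∂_3 = (18 − 18) − 0 = 0, and there is no ∂_3, so H_2 = 0.

As a check, the Euler characteristic is 9 − 27 + 18 = 0, which agrees with 1 − 1 + 0 = 0.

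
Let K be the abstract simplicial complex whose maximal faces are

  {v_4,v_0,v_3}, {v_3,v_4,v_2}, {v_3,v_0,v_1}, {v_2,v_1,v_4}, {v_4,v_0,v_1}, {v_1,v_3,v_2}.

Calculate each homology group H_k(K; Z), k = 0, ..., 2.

Order the vertices as v_0 < v_1 < v_2 < v_3 < v_4. Listing each simplex with vertices in this order, K has dimension 2 with simplices:

  0-simplices (5): [v_0], [v_1], [v_2], [v_3], [v_4]
  1-simplices (9): [v_0,v_1], [v_0,v_3], [v_0,v_4], [v_1,v_2], [v_1,v_3], [v_1,v_4], [v_2,v_3], [v_2,v_4], [v_3,v_4]
  2-simplices (6): [v_0,v_1,v_3], [v_0,v_1,v_4], [v_0,v_3,v_4], [v_1,v_2,v_3], [v_1,v_2,v_4], [v_2,v_3,v_4]

Hence C_0 ≅ Z^5, C_1 ≅ Z^9, C_2 ≅ Z^6.

The boundary map ∂_1: C_1 → C_0 sends each edge [p,q] (with p < q) to q − p.
As a 5×9 matrix over Z this has rank 4, with invariant factors (1,1,1,1).

The boundary map ∂_2: C_2 → C_1 acts by ∂[p,q,r] = [q,r] − [p,r] + [p,q]. For instance
  ∂[v_1,v_2,v_4] = [v_2,v_4] − [v_1,v_4] + [v_1,v_2],
  ∂[v_0,v_3,v_4] = [v_3,v_4] − [v_0,v_4] + [v_0,v_3].
The resulting 9×6 matrix has rank 5, and its Smith normal form has invariant factors (1,1,1,1,1).

Reading off H_k = ker ∂_k / im ∂_{k+1}:

  H_0: rank C_0 − rank ∂_1 = 5 − 4 = 1, and the invariant factors of ∂_1 are all 1, so H_0 ≅ Z.
  H_1: rank ker ∂_1 − rank ∂_2 = (9 − 4) − 5 = 0, and the invariant factors of ∂_2 are all 1, so H_1 ≅ 0.
  H_2: rank ker ∂_2 − rank ∂_3 = (6 − 5) − 0 = 1, and there is no ∂_3, so H_2 ≅ Z.

As a check, the Euler characteristic is 5 − 9 + 6 = 2, which agrees with 1 − 0 + 1 = 2.
(K is a triangulation of the 2-sphere S^2.)

H_0 ≅ Z,  H_1 = 0,  H_2 ≅ Z.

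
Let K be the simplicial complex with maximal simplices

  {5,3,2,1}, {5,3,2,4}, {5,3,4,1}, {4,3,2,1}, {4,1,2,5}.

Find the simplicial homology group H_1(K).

H_1 = 0.

K has 5 vertices, 10 edges, 10 triangles, 5 3-simplices.
rank ∂_1 = 4, rank ∂_2 = 6 ⇒ b_1 = 10 − 4 − 6 = 0; all invariant factors of ∂_2 are 1 so no torsion. So H_1 ≅ 0.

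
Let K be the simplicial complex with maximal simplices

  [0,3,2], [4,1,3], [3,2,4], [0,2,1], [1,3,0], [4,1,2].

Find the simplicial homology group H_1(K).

Take the total order 0 < 1 < 2 < 3 < 4 on the vertex set. Then K (dimension 2) consists of the simplices:

  0-simplices (5): [0], [1], [2], [3], [4]
  1-simplices (9): [0,1], [0,2], [0,3], [1,2], [1,3], [1,4], [2,3], [2,4], [3,4]
  2-simplices (6): [0,1,2], [0,1,3], [0,2,3], [1,2,4], [1,3,4], [2,3,4]

giving chain groups C_0 ≅ Z^5, C_1 ≅ Z^9, C_2 ≅ Z^6.

Boundary ∂_1: C_1 → C_0 maps an edge to its endpoints' difference, ∂[p,q] = q − p.
As a 5×9 matrix over Z this has rank 4, with invariant factors (1,1,1,1).

Boundary ∂_2: C_2 → C_1 maps a triangle to the signed sum of its edges. For instance
  ∂[1,3,4] = [3,4] − [1,4] + [1,3],
  ∂[0,2,3] = [2,3] − [0,3] + [0,2].
The 9×6 boundary matrix has rank 5 and Smith normal form diag(1,1,1,1,1).

Computing H_k = (kernel of ∂_k) / (image of ∂_{k+1}):

  H_1: rank ker ∂_1 − rank ∂_2 = (9 − 4) − 5 = 0, and the invariant factors of ∂_2 are all 1, so H_1 = 0.

H_1 = 0.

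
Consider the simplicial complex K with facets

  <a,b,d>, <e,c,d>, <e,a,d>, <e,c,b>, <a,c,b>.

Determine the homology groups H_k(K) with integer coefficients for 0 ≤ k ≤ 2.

K has 5 vertices, 10 edges, 5 triangles.
rank ∂_0 = 0, rank ∂_1 = 4 ⇒ b_0 = 5 − 0 − 4 = 1; all invariant factors of ∂_1 are 1 so no torsion. So H_0 = Z.
rank ∂_1 = 4, rank ∂_2 = 5 ⇒ b_1 = 10 − 4 − 5 = 1; all invariant factors of ∂_2 are 1 so no torsion. So H_1 = Z.
rank ∂_2 = 5, rank ∂_3 = 0 ⇒ b_2 = 5 − 5 − 0 = 0. So H_2 = 0.

H_0 = Z,  H_1 = Z,  H_2 = 0.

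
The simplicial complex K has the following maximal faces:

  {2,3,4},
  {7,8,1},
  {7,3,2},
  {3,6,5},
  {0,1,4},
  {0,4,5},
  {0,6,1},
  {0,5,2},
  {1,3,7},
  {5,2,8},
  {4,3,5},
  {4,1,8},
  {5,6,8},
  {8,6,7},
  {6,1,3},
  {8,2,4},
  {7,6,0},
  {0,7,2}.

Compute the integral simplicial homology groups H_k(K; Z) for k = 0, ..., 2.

H_0 ≅ Z,  H_1 ≅ Z ⊕ Z/2,  H_2 = 0.

Take the total order 0 < 1 < 2 < 3 < 4 < 5 < 6 < 7 < 8 on the vertex set. Then K (dimension 2) consists of the simplices:

  0-simplices (9): [0], [1], [2], [3], [4], [5], [6], [7], [8]
  1-simplices (27): (27 of them)
  2-simplices (18): [0,1,4], [0,1,6], [0,2,5], [0,2,7], [0,4,5], [0,6,7], [1,3,6], [1,3,7], [1,4,8], [1,7,8], [2,3,4], [2,3,7], [2,4,8], [2,5,8], [3,4,5], [3,5,6], [5,6,8], [6,7,8]

Hence C_0 ≅ Z^9, C_1 ≅ Z^27, C_2 ≅ Z^18.

∂_1: C_1 → C_0 sends each edge [p,q] (with p < q) to q − p.
The resulting 9×27 matrix has rank 8, and its Smith normal form has invariant factors (1,1,1,1,1,1,1,1).

∂_2: C_2 → C_1 acts by ∂[p,q,r] = [q,r] − [p,r] + [p,q]. For instance
  ∂[3,4,5] = [4,5] − [3,5] + [3,4],
  ∂[1,4,8] = [4,8] − [1,8] + [1,4].
The 27×18 boundary matrix has rank 18 and Smith normal form diag(1,1,1,1,1,1,1,1,1,1,1,1,1,1,1,1,1,2).

Computing H_k = (kernel of ∂_k) / (image of ∂_{k+1}):

  H_0: rank C_0 − rank ∂_1 = 9 − 8 = 1, and the invariant factors of ∂_1 are all 1, so H_0 = Z.
  H_1: rank ker ∂_1 − rank ∂_2 = (27 − 8) − 18 = 1, and ∂_2 has invariant factor 2 > 1, so H_1 = Z ⊕ Z/2.
  H_2: rank ker ∂_2 − rank ∂_3 = (18 − 18) − 0 = 0, and there is no ∂_3, so H_2 = 0.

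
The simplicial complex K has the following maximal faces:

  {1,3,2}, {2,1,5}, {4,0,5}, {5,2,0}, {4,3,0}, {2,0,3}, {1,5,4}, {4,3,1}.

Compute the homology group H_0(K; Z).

H_0 ≅ Z.

We work with the vertex ordering 0 < 1 < 2 < 3 < 4 < 5. The simplices of K, each written with vertices in increasing order, are:

  0-simplices (6): [0], [1], [2], [3], [4], [5]
  1-simplices (12): [0,2], [0,3], [0,4], [0,5], [1,2], [1,3], [1,4], [1,5], [2,3], [2,5], [3,4], [4,5]
  2-simplices (8): [0,2,3], [0,2,5], [0,3,4], [0,4,5], [1,2,3], [1,2,5], [1,3,4], [1,4,5]

Hence C_0 ≅ Z^6, C_1 ≅ Z^12, C_2 ≅ Z^8.

∂_1: C_1 → C_0 is given by ∂[p,q] = [q] − [p].
This gives a 6×12 integer matrix of rank 5; reducing to Smith normal form yields diagonal entries (1,1,1,1,1).

∂_2: C_2 → C_1 sends each 2-simplex [p,q,r] to [q,r] − [p,r] + [p,q]. For instance
  ∂[1,2,3] = [2,3] − [1,3] + [1,2],
  ∂[0,2,5] = [2,5] − [0,5] + [0,2].
The resulting 12×8 matrix has rank 7, and its Smith normal form has invariant factors (1,1,1,1,1,1,1).

Computing H_k = (kernel of ∂_k) / (image of ∂_{k+1}):

  H_0: rank C_0 − rank ∂_1 = 6 − 5 = 1, and the invariant factors of ∂_1 are all 1, so H_0 ≅ Z.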